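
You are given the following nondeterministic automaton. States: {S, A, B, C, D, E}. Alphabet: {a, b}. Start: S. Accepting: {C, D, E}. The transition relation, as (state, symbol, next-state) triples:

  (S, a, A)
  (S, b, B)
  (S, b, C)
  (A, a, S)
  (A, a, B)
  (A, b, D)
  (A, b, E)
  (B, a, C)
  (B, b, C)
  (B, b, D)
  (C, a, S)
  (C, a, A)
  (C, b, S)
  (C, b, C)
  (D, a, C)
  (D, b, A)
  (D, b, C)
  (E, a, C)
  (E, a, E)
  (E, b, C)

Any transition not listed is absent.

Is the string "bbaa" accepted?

Start in {S}.
Read 'b': {S} → {B, C}.
Read 'b': {B, C} → {S, C, D}.
Read 'a': {S, C, D} → {S, A, C}.
Read 'a': {S, A, C} → {S, A, B}.
The final set {S, A, B} contains no accepting state.

No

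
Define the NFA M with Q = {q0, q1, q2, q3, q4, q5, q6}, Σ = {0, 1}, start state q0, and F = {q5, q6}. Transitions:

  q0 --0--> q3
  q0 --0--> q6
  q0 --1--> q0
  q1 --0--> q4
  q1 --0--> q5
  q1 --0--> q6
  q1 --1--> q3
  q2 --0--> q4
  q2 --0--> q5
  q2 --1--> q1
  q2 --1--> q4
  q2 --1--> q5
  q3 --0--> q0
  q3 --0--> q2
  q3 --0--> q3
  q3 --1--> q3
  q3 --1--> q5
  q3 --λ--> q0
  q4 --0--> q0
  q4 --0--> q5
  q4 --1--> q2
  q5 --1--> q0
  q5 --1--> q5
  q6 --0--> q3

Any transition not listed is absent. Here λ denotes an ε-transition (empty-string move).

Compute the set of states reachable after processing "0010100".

Start in {q0}.
Read '0': {q0} → {q0, q3, q6}.
Read '0': {q0, q3, q6} → {q0, q2, q3, q6}.
Read '1': {q0, q2, q3, q6} → {q0, q1, q3, q4, q5}.
Read '0': {q0, q1, q3, q4, q5} → {q0, q2, q3, q4, q5, q6}.
Read '1': {q0, q2, q3, q4, q5, q6} → {q0, q1, q2, q3, q4, q5}.
Read '0': {q0, q1, q2, q3, q4, q5} → {q0, q2, q3, q4, q5, q6}.
Read '0': {q0, q2, q3, q4, q5, q6} → {q0, q2, q3, q4, q5, q6}.

{q0, q2, q3, q4, q5, q6}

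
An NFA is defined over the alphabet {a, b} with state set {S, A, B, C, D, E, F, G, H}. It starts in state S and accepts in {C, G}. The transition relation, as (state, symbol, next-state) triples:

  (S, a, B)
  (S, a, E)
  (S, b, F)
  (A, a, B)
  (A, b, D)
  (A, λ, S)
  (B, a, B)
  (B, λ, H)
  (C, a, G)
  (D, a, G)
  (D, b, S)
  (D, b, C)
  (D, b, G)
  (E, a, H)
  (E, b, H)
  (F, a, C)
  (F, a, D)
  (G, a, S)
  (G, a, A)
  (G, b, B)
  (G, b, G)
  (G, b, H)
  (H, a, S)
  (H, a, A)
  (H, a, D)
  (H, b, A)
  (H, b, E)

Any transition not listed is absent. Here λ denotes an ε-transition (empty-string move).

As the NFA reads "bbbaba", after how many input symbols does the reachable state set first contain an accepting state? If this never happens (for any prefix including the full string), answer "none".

none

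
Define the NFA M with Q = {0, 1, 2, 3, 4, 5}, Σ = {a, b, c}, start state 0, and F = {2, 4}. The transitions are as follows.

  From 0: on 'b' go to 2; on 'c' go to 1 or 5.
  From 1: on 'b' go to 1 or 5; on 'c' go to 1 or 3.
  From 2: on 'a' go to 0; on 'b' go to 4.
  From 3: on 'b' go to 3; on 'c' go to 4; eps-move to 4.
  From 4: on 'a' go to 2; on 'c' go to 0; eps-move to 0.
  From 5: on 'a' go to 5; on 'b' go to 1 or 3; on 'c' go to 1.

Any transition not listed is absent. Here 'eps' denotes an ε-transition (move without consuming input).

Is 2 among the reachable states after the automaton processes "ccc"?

Start in {0}.
Read 'c': 0→{1, 5}; now {1, 5}.
Read 'c': 1→{1, 3}, 5→{1}; union {1, 3}; ε-closure = {0, 1, 3, 4}.
Read 'c': 0→{1, 5}, 1→{1, 3}, 3→{4}, 4→{0}; now {0, 1, 3, 4, 5}.
State 2 is not in {0, 1, 3, 4, 5}.

No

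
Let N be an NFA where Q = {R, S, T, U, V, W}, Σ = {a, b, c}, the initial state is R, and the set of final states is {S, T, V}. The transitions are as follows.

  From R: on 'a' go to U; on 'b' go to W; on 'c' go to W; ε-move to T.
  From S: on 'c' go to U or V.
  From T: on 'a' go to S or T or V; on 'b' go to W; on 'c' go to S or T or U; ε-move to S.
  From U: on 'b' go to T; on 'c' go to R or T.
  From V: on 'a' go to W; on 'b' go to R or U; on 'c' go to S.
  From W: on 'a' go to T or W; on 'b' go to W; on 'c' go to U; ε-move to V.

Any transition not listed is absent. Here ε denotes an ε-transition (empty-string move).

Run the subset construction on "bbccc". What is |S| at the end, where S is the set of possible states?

6

Start: ε-closure({R}) = {R, S, T}.
Read 'b': {R, S, T} → {V, W}.
Read 'b': {V, W} → {R, S, T, U, V, W}.
Read 'c': {R, S, T, U, V, W} → {R, S, T, U, V, W}.
Read 'c': {R, S, T, U, V, W} → {R, S, T, U, V, W}.
Read 'c': {R, S, T, U, V, W} → {R, S, T, U, V, W}.
That set has 6 states.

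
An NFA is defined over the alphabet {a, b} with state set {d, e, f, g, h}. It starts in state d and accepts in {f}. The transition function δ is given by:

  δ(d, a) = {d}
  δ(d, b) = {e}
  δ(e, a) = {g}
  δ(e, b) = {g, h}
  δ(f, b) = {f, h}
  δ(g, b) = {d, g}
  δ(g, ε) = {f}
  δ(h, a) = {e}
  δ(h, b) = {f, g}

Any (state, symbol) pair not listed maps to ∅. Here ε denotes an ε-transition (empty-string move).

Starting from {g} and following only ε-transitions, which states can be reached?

Begin with {g}.
ε-move g → f; add f.

{f, g}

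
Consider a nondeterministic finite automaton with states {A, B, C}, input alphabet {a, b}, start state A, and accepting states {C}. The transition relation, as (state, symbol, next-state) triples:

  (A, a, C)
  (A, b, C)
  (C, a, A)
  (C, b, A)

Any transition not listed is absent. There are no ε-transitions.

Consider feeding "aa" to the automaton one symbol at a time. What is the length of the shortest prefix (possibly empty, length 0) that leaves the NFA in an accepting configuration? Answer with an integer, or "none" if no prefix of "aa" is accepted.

1

Start in {A}.
Read 'a': {A} → {C}.
None of the earlier sets intersect F, but {C} does.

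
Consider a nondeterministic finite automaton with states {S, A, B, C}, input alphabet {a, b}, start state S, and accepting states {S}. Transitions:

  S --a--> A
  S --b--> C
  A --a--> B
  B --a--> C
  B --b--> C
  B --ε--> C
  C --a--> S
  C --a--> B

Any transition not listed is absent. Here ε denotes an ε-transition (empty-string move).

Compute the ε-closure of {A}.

{A}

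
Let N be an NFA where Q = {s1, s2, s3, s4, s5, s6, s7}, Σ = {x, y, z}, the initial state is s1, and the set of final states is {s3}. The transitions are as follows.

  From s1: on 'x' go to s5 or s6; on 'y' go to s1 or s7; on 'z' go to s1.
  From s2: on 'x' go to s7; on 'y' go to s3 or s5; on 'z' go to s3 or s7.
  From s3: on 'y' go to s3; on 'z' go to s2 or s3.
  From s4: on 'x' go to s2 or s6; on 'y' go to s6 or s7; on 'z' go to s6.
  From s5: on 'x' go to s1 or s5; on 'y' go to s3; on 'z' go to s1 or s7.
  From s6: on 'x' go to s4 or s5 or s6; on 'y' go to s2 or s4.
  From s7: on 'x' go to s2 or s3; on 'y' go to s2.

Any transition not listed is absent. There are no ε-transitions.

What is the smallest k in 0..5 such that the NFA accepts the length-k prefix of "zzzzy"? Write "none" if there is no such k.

none

Start in {s1}.
Read 'z': {s1} → {s1}.
Read 'z': {s1} → {s1}.
Read 'z': {s1} → {s1}.
Read 'z': {s1} → {s1}.
Read 'y': {s1} → {s1, s7}.
No reachable set along the way intersects F.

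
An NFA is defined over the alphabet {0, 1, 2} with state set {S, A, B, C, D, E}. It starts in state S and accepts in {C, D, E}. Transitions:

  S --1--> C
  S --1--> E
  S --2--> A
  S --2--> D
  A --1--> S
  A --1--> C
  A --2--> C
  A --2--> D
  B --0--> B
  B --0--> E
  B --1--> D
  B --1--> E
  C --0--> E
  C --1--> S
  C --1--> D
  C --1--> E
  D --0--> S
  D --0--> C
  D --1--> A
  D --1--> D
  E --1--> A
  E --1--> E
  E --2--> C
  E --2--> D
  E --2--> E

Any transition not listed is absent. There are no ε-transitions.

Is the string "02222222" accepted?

No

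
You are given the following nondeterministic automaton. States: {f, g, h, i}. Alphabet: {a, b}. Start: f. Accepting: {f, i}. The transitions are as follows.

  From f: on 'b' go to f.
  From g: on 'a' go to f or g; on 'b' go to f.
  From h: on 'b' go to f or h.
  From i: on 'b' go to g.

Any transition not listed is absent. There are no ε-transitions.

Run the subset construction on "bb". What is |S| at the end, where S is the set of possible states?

1

Start in {f}.
Read 'b': f→{f}; now {f}.
Read 'b': f→{f}; now {f}.
That set has 1 state.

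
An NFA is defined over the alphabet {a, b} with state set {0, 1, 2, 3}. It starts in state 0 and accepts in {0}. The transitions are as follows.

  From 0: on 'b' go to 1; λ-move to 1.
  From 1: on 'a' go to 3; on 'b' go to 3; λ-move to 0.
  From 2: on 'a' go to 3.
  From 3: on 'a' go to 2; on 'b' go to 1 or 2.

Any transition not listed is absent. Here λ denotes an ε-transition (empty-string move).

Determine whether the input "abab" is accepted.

Start: ε-closure({0}) = {0, 1}.
Read 'a': 0→∅, 1→{3}; now {3}.
Read 'b': 3→{1, 2}; union {1, 2}; ε-closure = {0, 1, 2}.
Read 'a': 0→∅, 1→{3}, 2→{3}; now {3}.
Read 'b': 3→{1, 2}; union {1, 2}; ε-closure = {0, 1, 2}.
The final set {0, 1, 2} contains the accepting state 0.

Yes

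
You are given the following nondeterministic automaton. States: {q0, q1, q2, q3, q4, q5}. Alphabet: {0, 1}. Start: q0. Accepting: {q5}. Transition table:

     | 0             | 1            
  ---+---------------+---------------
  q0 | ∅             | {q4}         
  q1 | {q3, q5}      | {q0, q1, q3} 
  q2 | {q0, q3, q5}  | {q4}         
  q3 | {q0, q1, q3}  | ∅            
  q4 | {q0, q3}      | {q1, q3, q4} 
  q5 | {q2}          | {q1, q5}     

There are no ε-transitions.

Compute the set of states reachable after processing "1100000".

Start in {q0}.
Read '1': {q0} → {q4}.
Read '1': {q4} → {q1, q3, q4}.
Read '0': {q1, q3, q4} → {q0, q1, q3, q5}.
Read '0': {q0, q1, q3, q5} → {q0, q1, q2, q3, q5}.
Read '0': {q0, q1, q2, q3, q5} → {q0, q1, q2, q3, q5}.
Read '0': {q0, q1, q2, q3, q5} → {q0, q1, q2, q3, q5}.
Read '0': {q0, q1, q2, q3, q5} → {q0, q1, q2, q3, q5}.

{q0, q1, q2, q3, q5}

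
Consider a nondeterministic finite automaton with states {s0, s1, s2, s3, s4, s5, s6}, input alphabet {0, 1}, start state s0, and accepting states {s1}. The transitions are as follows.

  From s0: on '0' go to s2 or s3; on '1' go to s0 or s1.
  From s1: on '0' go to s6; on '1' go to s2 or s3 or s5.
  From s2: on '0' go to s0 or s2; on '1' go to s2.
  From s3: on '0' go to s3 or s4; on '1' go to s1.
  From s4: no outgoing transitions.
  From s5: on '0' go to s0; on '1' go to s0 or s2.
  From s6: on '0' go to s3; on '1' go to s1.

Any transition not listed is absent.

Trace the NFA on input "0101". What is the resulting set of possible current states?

Start in {s0}.
Read '0': {s0} → {s2, s3}.
Read '1': {s2, s3} → {s1, s2}.
Read '0': {s1, s2} → {s0, s2, s6}.
Read '1': {s0, s2, s6} → {s0, s1, s2}.

{s0, s1, s2}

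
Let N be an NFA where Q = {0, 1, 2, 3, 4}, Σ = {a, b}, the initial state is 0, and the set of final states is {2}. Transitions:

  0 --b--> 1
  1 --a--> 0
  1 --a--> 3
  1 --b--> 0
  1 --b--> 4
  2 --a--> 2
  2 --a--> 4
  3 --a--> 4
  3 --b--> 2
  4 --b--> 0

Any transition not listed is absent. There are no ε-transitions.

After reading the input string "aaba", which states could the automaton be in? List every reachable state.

∅

Start in {0}.
Read 'a': 0→∅; now ∅.
The set is empty and remains empty for the remaining 3 symbols.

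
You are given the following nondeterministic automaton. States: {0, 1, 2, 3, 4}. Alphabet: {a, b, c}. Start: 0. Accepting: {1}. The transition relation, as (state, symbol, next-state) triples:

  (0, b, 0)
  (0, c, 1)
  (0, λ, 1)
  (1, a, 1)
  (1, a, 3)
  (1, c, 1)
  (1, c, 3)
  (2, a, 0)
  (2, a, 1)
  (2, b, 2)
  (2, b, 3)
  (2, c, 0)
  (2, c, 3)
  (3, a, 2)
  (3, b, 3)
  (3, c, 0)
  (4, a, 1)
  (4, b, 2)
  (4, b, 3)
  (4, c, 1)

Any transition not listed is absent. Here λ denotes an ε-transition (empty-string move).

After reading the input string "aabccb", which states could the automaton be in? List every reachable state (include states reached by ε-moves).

{0, 1, 3}

Start: ε-closure({0}) = {0, 1}.
Read 'a': {0, 1} → {1, 3}.
Read 'a': {1, 3} → {1, 2, 3}.
Read 'b': {1, 2, 3} → {2, 3}.
Read 'c': {2, 3} → {0, 1, 3}.
Read 'c': {0, 1, 3} → {0, 1, 3}.
Read 'b': {0, 1, 3} → {0, 1, 3}.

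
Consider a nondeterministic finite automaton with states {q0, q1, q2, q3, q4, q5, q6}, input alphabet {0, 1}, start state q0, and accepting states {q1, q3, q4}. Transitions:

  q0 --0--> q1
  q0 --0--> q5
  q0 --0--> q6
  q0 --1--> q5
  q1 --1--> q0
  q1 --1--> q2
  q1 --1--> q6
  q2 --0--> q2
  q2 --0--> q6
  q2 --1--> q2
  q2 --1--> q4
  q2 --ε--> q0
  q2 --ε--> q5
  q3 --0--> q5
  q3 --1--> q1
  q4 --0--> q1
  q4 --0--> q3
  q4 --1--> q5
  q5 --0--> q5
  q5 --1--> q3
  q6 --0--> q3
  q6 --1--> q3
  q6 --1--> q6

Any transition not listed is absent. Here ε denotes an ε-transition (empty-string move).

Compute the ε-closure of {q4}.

{q4}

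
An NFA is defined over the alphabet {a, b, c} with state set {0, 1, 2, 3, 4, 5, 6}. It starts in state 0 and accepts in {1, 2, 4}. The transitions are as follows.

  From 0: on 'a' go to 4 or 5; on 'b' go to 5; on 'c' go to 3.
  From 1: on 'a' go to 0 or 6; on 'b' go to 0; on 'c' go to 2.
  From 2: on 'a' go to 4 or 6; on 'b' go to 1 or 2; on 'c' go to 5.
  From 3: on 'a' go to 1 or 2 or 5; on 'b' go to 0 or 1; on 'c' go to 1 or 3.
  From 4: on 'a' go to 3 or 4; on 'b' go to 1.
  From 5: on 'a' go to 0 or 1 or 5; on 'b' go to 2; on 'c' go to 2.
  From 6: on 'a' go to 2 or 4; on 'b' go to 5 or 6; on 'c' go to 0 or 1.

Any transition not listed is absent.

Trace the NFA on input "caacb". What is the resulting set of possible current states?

{0, 1, 2, 5}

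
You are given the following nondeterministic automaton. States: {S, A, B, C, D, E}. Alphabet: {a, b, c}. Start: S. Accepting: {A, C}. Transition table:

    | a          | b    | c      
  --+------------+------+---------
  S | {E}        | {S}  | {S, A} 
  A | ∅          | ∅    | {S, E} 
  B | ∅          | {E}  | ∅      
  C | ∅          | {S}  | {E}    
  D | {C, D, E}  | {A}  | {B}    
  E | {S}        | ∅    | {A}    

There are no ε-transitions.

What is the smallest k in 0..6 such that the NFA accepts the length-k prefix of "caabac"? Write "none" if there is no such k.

1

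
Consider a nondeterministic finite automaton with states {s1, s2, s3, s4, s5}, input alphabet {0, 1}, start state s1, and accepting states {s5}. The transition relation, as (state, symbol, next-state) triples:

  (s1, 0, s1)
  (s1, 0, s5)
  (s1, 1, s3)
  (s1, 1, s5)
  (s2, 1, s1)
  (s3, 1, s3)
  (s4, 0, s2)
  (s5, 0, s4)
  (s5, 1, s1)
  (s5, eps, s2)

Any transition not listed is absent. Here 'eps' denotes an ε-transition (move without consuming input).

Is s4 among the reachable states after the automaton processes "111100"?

Yes

Start in {s1}.
Read '1': {s1} → {s2, s3, s5}.
Read '1': {s2, s3, s5} → {s1, s3}.
Read '1': {s1, s3} → {s2, s3, s5}.
Read '1': {s2, s3, s5} → {s1, s3}.
Read '0': {s1, s3} → {s1, s2, s5}.
Read '0': {s1, s2, s5} → {s1, s2, s4, s5}.
State s4 is in {s1, s2, s4, s5}.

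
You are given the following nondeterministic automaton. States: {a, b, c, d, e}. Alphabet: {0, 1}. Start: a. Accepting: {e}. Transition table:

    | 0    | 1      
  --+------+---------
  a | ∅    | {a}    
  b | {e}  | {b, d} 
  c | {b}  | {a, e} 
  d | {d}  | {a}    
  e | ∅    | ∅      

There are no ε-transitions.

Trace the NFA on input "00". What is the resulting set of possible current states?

∅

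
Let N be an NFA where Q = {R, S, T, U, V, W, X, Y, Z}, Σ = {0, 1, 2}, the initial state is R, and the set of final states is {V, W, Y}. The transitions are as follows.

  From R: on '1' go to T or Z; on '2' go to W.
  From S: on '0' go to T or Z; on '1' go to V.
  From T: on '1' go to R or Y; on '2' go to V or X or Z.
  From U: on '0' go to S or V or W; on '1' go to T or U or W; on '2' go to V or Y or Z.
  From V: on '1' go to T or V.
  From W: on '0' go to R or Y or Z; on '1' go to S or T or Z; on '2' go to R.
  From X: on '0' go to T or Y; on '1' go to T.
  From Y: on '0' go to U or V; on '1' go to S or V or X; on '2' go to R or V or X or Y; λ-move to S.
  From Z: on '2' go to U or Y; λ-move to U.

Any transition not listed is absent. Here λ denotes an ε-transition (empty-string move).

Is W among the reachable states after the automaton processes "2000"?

Start in {R}.
Read '2': R→{W}; now {W}.
Read '0': W→{R, Y, Z}; union {R, Y, Z}; ε-closure = {R, S, U, Y, Z}.
Read '0': R→∅, S→{T, Z}, U→{S, V, W}, Y→{U, V}, Z→∅; now {S, T, U, V, W, Z}.
Read '0': S→{T, Z}, T→∅, U→{S, V, W}, V→∅, W→{R, Y, Z}, Z→∅; union {R, S, T, V, W, Y, Z}; ε-closure = {R, S, T, U, V, W, Y, Z}.
State W is in {R, S, T, U, V, W, Y, Z}.

Yes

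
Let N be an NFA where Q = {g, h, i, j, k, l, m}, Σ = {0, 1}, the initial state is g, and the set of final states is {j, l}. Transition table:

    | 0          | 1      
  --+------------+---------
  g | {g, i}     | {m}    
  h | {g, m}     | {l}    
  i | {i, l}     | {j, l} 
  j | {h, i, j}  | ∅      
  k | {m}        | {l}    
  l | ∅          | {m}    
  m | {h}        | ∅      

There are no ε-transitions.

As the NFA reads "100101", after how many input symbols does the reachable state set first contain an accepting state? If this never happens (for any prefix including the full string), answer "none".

6

Start in {g}.
Read '1': {g} → {m}.
Read '0': {m} → {h}.
Read '0': {h} → {g, m}.
Read '1': {g, m} → {m}.
Read '0': {m} → {h}.
Read '1': {h} → {l}.
None of the earlier sets intersect F, but {l} does.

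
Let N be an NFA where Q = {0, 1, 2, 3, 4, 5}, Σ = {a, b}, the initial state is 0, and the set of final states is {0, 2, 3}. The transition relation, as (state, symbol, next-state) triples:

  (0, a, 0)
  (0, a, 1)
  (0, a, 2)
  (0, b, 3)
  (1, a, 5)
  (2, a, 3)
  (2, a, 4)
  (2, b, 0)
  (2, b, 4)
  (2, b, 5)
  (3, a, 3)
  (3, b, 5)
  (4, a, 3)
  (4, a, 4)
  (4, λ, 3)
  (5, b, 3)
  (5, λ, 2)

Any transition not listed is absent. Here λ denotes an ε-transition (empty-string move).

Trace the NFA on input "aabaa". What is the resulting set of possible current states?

{0, 1, 2, 3, 4, 5}

Start in {0}.
Read 'a': 0→{0, 1, 2}; now {0, 1, 2}.
Read 'a': 0→{0, 1, 2}, 1→{5}, 2→{3, 4}; now {0, 1, 2, 3, 4, 5}.
Read 'b': 0→{3}, 1→∅, 2→{0, 4, 5}, 3→{5}, 4→∅, 5→{3}; union {0, 3, 4, 5}; ε-closure = {0, 2, 3, 4, 5}.
Read 'a': 0→{0, 1, 2}, 2→{3, 4}, 3→{3}, 4→{3, 4}, 5→∅; now {0, 1, 2, 3, 4}.
Read 'a': 0→{0, 1, 2}, 1→{5}, 2→{3, 4}, 3→{3}, 4→{3, 4}; now {0, 1, 2, 3, 4, 5}.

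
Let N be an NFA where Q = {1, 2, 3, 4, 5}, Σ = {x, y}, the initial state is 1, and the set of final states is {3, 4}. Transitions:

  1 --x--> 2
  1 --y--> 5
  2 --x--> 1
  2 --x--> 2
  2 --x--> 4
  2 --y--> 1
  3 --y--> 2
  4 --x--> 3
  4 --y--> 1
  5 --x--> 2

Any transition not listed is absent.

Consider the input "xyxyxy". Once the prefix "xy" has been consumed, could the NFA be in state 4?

No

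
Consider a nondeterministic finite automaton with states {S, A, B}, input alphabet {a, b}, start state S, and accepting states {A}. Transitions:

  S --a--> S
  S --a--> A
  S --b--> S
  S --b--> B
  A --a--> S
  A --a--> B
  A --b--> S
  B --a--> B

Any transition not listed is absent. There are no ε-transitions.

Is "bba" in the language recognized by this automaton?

Yes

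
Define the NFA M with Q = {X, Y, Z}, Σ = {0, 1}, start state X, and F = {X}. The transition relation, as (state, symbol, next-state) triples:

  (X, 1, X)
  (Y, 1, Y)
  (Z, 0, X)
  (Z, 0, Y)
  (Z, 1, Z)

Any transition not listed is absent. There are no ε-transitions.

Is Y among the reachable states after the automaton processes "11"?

No

Start in {X}.
Read '1': X→{X}; now {X}.
Read '1': X→{X}; now {X}.
State Y is not in {X}.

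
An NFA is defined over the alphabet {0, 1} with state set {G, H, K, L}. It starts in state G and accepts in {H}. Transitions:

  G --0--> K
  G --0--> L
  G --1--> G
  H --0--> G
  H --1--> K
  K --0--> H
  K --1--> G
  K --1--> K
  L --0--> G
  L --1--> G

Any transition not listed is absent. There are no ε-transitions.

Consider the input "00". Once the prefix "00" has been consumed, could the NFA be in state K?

Start in {G}.
Read '0': G→{K, L}; now {K, L}.
Read '0': K→{H}, L→{G}; now {G, H}.
State K is not in {G, H}.

No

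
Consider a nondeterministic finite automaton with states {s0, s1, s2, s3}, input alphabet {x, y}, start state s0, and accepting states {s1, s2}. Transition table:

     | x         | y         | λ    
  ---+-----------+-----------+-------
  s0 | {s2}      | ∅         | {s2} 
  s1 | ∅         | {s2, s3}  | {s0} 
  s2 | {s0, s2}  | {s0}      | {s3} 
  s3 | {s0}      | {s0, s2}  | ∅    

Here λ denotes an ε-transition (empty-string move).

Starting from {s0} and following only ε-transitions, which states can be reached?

{s0, s2, s3}

Begin with {s0}.
ε-move s0 → s2; add s2.
ε-move s2 → s3; add s3.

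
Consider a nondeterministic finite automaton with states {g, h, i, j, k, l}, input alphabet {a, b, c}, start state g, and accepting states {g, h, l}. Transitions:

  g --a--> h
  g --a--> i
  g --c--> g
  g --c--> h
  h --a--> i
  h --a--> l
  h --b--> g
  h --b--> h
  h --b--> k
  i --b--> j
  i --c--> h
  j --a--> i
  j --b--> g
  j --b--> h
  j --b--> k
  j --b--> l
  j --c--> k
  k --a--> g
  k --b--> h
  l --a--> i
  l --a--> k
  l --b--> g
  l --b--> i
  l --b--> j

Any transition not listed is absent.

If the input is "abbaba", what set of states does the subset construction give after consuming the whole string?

Start in {g}.
Read 'a': {g} → {h, i}.
Read 'b': {h, i} → {g, h, j, k}.
Read 'b': {g, h, j, k} → {g, h, k, l}.
Read 'a': {g, h, k, l} → {g, h, i, k, l}.
Read 'b': {g, h, i, k, l} → {g, h, i, j, k}.
Read 'a': {g, h, i, j, k} → {g, h, i, l}.

{g, h, i, l}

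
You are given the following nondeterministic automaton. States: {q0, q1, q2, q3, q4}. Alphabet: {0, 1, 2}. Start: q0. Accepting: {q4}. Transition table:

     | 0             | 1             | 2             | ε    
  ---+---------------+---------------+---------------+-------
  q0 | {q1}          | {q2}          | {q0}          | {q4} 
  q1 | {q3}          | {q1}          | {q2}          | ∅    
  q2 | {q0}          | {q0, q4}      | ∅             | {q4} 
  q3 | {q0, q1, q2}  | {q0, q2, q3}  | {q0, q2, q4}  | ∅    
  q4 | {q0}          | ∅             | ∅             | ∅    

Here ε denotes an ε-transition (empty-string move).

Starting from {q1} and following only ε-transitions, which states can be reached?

{q1}

Begin with {q1}.
No ε-moves leave this set, so the closure equals the set itself.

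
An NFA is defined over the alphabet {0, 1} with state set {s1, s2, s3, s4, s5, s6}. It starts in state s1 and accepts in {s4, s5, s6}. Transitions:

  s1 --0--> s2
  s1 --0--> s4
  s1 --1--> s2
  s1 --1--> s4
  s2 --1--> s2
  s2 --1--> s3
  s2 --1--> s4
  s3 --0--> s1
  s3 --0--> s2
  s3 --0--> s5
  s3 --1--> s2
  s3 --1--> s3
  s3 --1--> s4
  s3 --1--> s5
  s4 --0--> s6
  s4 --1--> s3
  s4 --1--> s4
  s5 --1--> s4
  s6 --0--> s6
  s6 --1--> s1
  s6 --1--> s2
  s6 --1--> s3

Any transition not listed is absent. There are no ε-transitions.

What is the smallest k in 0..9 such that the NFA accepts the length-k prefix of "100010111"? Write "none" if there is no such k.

1

Start in {s1}.
Read '1': s1→{s2, s4}; now {s2, s4}.
None of the earlier sets intersect F, but {s2, s4} does.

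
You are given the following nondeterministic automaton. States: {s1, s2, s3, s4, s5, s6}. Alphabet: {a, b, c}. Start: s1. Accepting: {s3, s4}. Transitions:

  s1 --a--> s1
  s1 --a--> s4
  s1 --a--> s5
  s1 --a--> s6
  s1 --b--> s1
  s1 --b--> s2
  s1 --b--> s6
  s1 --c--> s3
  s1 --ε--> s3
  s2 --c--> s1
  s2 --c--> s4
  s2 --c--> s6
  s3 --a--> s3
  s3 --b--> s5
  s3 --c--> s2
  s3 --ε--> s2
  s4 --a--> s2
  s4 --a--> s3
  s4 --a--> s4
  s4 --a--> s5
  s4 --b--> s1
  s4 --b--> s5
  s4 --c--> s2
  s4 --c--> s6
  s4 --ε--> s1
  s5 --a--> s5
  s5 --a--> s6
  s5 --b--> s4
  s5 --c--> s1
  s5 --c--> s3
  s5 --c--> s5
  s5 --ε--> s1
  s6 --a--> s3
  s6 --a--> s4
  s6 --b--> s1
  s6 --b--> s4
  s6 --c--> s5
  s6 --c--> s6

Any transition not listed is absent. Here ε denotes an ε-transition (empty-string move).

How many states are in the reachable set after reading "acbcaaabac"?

Start: ε-closure({s1}) = {s1, s2, s3}.
Read 'a': s1→{s1, s4, s5, s6}, s2→∅, s3→{s3}; union {s1, s3, s4, s5, s6}; ε-closure = {s1, s2, s3, s4, s5, s6}.
Read 'c': s1→{s3}, s2→{s1, s4, s6}, s3→{s2}, s4→{s2, s6}, s5→{s1, s3, s5}, s6→{s5, s6}; now {s1, s2, s3, s4, s5, s6}.
Read 'b': s1→{s1, s2, s6}, s2→∅, s3→{s5}, s4→{s1, s5}, s5→{s4}, s6→{s1, s4}; union {s1, s2, s4, s5, s6}; ε-closure = {s1, s2, s3, s4, s5, s6}.
Read 'c': s1→{s3}, s2→{s1, s4, s6}, s3→{s2}, s4→{s2, s6}, s5→{s1, s3, s5}, s6→{s5, s6}; now {s1, s2, s3, s4, s5, s6}.
Read 'a': s1→{s1, s4, s5, s6}, s2→∅, s3→{s3}, s4→{s2, s3, s4, s5}, s5→{s5, s6}, s6→{s3, s4}; now {s1, s2, s3, s4, s5, s6}.
Read 'a': s1→{s1, s4, s5, s6}, s2→∅, s3→{s3}, s4→{s2, s3, s4, s5}, s5→{s5, s6}, s6→{s3, s4}; now {s1, s2, s3, s4, s5, s6}.
Read 'a': s1→{s1, s4, s5, s6}, s2→∅, s3→{s3}, s4→{s2, s3, s4, s5}, s5→{s5, s6}, s6→{s3, s4}; now {s1, s2, s3, s4, s5, s6}.
Read 'b': s1→{s1, s2, s6}, s2→∅, s3→{s5}, s4→{s1, s5}, s5→{s4}, s6→{s1, s4}; union {s1, s2, s4, s5, s6}; ε-closure = {s1, s2, s3, s4, s5, s6}.
Read 'a': s1→{s1, s4, s5, s6}, s2→∅, s3→{s3}, s4→{s2, s3, s4, s5}, s5→{s5, s6}, s6→{s3, s4}; now {s1, s2, s3, s4, s5, s6}.
Read 'c': s1→{s3}, s2→{s1, s4, s6}, s3→{s2}, s4→{s2, s6}, s5→{s1, s3, s5}, s6→{s5, s6}; now {s1, s2, s3, s4, s5, s6}.
That set has 6 states.

6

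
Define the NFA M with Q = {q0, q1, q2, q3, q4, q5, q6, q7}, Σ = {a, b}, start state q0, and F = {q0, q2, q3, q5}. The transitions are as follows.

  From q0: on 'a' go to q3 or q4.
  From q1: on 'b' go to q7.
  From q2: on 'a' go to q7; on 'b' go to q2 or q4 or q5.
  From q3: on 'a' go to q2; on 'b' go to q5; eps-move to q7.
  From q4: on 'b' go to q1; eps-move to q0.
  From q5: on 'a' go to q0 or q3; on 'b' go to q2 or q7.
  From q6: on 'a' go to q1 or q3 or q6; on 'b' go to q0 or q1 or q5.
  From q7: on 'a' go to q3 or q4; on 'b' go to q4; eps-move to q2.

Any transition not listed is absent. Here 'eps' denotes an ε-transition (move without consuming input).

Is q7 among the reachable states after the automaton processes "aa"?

Yes

Start in {q0}.
Read 'a': q0→{q3, q4}; union {q3, q4}; ε-closure = {q0, q2, q3, q4, q7}.
Read 'a': q0→{q3, q4}, q2→{q7}, q3→{q2}, q4→∅, q7→{q3, q4}; union {q2, q3, q4, q7}; ε-closure = {q0, q2, q3, q4, q7}.
State q7 is in {q0, q2, q3, q4, q7}.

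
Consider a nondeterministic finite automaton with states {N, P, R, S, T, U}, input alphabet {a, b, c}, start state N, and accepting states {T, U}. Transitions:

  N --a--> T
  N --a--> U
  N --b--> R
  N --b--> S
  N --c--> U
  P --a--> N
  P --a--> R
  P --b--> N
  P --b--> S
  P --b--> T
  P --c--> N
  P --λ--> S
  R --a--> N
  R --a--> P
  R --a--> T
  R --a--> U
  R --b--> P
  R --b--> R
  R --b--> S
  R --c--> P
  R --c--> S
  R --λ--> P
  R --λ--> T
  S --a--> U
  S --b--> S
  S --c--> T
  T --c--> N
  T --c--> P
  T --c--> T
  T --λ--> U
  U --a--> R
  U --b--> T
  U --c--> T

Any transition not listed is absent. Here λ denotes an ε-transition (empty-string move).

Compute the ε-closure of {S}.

{S}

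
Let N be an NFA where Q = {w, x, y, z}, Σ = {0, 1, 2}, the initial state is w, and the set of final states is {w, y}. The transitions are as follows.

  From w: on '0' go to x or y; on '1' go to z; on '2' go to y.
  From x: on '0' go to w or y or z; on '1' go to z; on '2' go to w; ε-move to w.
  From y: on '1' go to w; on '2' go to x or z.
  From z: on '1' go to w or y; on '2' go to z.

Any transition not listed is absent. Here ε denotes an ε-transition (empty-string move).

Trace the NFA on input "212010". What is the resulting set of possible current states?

Start in {w}.
Read '2': w→{y}; now {y}.
Read '1': y→{w}; now {w}.
Read '2': w→{y}; now {y}.
Read '0': y→∅; now ∅.
The set is empty and remains empty for the remaining 2 symbols.

∅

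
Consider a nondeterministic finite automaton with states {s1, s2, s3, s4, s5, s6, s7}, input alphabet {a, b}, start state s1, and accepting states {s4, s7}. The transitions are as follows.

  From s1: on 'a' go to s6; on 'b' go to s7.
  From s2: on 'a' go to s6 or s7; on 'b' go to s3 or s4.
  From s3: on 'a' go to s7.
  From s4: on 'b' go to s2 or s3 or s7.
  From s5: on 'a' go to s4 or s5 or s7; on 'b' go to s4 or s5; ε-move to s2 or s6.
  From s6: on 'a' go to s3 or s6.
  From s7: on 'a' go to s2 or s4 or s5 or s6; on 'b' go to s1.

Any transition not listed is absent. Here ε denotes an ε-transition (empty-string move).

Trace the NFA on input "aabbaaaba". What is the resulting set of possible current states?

∅

Start in {s1}.
Read 'a': s1→{s6}; now {s6}.
Read 'a': s6→{s3, s6}; now {s3, s6}.
Read 'b': s3→∅, s6→∅; now ∅.
The set is empty and remains empty for the remaining 6 symbols.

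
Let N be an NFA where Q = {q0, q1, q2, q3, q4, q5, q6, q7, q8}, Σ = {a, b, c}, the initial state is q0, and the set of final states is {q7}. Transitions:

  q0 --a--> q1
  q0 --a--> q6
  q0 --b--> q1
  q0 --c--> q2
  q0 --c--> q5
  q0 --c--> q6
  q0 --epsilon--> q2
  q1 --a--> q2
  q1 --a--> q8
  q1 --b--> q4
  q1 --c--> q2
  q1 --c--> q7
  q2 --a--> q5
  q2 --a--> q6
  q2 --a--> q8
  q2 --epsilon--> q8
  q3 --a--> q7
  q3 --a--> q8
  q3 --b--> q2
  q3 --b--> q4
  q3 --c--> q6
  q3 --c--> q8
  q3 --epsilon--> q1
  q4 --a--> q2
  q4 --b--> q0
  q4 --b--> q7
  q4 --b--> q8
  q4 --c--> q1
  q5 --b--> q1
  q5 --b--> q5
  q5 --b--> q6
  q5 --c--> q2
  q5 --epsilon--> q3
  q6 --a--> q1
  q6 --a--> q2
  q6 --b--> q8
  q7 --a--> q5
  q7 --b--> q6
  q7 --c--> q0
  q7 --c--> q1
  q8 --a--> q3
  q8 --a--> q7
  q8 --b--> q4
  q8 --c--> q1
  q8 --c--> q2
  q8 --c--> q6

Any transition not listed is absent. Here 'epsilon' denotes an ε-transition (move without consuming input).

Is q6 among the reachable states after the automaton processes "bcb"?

Yes

Start: ε-closure({q0}) = {q0, q2, q8}.
Read 'b': q0→{q1}, q2→∅, q8→{q4}; now {q1, q4}.
Read 'c': q1→{q2, q7}, q4→{q1}; union {q1, q2, q7}; ε-closure = {q1, q2, q7, q8}.
Read 'b': q1→{q4}, q2→∅, q7→{q6}, q8→{q4}; now {q4, q6}.
State q6 is in {q4, q6}.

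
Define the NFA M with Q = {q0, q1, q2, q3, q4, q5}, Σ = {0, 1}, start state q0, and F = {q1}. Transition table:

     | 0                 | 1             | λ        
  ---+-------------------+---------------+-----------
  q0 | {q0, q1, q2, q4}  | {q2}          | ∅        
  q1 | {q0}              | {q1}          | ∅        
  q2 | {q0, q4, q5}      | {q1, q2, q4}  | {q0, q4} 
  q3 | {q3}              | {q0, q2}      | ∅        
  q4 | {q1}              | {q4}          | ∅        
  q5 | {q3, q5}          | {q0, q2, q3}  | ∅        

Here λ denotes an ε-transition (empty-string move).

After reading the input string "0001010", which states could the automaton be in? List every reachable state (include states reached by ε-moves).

{q0, q1, q2, q3, q4, q5}

Start in {q0}.
Read '0': q0→{q0, q1, q2, q4}; now {q0, q1, q2, q4}.
Read '0': q0→{q0, q1, q2, q4}, q1→{q0}, q2→{q0, q4, q5}, q4→{q1}; now {q0, q1, q2, q4, q5}.
Read '0': q0→{q0, q1, q2, q4}, q1→{q0}, q2→{q0, q4, q5}, q4→{q1}, q5→{q3, q5}; now {q0, q1, q2, q3, q4, q5}.
Read '1': q0→{q2}, q1→{q1}, q2→{q1, q2, q4}, q3→{q0, q2}, q4→{q4}, q5→{q0, q2, q3}; now {q0, q1, q2, q3, q4}.
Read '0': q0→{q0, q1, q2, q4}, q1→{q0}, q2→{q0, q4, q5}, q3→{q3}, q4→{q1}; now {q0, q1, q2, q3, q4, q5}.
Read '1': q0→{q2}, q1→{q1}, q2→{q1, q2, q4}, q3→{q0, q2}, q4→{q4}, q5→{q0, q2, q3}; now {q0, q1, q2, q3, q4}.
Read '0': q0→{q0, q1, q2, q4}, q1→{q0}, q2→{q0, q4, q5}, q3→{q3}, q4→{q1}; now {q0, q1, q2, q3, q4, q5}.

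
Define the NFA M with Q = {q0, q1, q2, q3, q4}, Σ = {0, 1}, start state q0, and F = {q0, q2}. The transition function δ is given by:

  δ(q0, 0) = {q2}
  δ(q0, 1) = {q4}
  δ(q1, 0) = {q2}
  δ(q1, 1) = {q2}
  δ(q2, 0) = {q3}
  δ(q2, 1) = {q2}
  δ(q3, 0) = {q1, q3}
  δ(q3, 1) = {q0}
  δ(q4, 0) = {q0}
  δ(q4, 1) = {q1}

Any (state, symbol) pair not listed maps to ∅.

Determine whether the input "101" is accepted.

Start in {q0}.
Read '1': {q0} → {q4}.
Read '0': {q4} → {q0}.
Read '1': {q0} → {q4}.
The final set {q4} contains no accepting state.

No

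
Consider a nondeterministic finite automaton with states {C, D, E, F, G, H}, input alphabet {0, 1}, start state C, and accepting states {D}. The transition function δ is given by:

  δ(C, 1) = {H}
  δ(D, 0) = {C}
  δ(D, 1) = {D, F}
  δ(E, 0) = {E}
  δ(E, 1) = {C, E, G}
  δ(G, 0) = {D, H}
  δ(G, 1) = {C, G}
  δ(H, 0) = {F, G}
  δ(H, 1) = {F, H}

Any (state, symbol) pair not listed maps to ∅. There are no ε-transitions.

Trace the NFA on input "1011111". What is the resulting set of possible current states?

Start in {C}.
Read '1': {C} → {H}.
Read '0': {H} → {F, G}.
Read '1': {F, G} → {C, G}.
Read '1': {C, G} → {C, G, H}.
Read '1': {C, G, H} → {C, F, G, H}.
Read '1': {C, F, G, H} → {C, F, G, H}.
Read '1': {C, F, G, H} → {C, F, G, H}.

{C, F, G, H}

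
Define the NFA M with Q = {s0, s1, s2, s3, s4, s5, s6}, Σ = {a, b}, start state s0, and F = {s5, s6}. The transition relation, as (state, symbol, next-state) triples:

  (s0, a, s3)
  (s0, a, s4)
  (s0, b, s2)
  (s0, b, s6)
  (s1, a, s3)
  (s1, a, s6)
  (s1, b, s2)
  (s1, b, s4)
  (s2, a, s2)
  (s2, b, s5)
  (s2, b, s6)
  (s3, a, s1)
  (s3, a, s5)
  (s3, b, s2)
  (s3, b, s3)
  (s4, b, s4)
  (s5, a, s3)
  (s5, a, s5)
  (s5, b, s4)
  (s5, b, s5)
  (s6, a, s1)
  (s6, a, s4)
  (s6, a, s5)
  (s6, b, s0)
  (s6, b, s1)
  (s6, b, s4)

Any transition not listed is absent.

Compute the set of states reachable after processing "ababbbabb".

{s0, s1, s2, s3, s4, s5, s6}

Start in {s0}.
Read 'a': s0→{s3, s4}; now {s3, s4}.
Read 'b': s3→{s2, s3}, s4→{s4}; now {s2, s3, s4}.
Read 'a': s2→{s2}, s3→{s1, s5}, s4→∅; now {s1, s2, s5}.
Read 'b': s1→{s2, s4}, s2→{s5, s6}, s5→{s4, s5}; now {s2, s4, s5, s6}.
Read 'b': s2→{s5, s6}, s4→{s4}, s5→{s4, s5}, s6→{s0, s1, s4}; now {s0, s1, s4, s5, s6}.
Read 'b': s0→{s2, s6}, s1→{s2, s4}, s4→{s4}, s5→{s4, s5}, s6→{s0, s1, s4}; now {s0, s1, s2, s4, s5, s6}.
Read 'a': s0→{s3, s4}, s1→{s3, s6}, s2→{s2}, s4→∅, s5→{s3, s5}, s6→{s1, s4, s5}; now {s1, s2, s3, s4, s5, s6}.
Read 'b': s1→{s2, s4}, s2→{s5, s6}, s3→{s2, s3}, s4→{s4}, s5→{s4, s5}, s6→{s0, s1, s4}; now {s0, s1, s2, s3, s4, s5, s6}.
Read 'b': s0→{s2, s6}, s1→{s2, s4}, s2→{s5, s6}, s3→{s2, s3}, s4→{s4}, s5→{s4, s5}, s6→{s0, s1, s4}; now {s0, s1, s2, s3, s4, s5, s6}.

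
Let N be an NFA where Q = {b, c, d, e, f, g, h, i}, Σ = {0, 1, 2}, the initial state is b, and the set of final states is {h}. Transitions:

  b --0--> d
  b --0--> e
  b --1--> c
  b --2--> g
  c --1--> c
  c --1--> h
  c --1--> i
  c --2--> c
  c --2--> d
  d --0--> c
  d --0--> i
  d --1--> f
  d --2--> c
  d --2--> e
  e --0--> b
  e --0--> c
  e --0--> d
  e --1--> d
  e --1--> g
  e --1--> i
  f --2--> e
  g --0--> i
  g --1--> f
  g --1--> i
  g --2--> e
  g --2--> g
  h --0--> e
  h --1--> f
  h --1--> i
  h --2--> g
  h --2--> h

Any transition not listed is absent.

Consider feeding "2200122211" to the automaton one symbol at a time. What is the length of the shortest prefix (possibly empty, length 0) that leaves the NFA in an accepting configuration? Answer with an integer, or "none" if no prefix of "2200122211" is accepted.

Start in {b}.
Read '2': {b} → {g}.
Read '2': {g} → {e, g}.
Read '0': {e, g} → {b, c, d, i}.
Read '0': {b, c, d, i} → {c, d, e, i}.
Read '1': {c, d, e, i} → {c, d, f, g, h, i}.
None of the earlier sets intersect F, but {c, d, f, g, h, i} does.

5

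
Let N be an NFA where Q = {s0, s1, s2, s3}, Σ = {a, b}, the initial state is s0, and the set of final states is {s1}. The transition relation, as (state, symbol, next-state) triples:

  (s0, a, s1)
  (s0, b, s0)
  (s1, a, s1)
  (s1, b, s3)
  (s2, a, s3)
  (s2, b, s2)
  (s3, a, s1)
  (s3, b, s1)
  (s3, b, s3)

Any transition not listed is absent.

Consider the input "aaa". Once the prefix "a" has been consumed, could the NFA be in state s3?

Start in {s0}.
Read 'a': {s0} → {s1}.
State s3 is not in {s1}.

No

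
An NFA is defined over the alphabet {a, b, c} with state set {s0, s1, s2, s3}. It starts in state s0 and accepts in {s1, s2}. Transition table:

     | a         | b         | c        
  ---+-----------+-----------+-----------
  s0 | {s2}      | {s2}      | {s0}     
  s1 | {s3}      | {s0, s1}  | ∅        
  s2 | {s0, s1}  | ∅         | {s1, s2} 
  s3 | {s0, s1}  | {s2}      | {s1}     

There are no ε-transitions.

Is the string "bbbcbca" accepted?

No

Start in {s0}.
Read 'b': s0→{s2}; now {s2}.
Read 'b': s2→∅; now ∅.
The set is empty and remains empty for the remaining 5 symbols.
The final set ∅ contains no accepting state.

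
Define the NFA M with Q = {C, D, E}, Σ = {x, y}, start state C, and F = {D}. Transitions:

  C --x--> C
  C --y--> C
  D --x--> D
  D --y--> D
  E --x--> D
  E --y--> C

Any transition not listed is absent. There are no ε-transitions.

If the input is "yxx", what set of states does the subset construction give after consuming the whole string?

Start in {C}.
Read 'y': C→{C}; now {C}.
Read 'x': C→{C}; now {C}.
Read 'x': C→{C}; now {C}.

{C}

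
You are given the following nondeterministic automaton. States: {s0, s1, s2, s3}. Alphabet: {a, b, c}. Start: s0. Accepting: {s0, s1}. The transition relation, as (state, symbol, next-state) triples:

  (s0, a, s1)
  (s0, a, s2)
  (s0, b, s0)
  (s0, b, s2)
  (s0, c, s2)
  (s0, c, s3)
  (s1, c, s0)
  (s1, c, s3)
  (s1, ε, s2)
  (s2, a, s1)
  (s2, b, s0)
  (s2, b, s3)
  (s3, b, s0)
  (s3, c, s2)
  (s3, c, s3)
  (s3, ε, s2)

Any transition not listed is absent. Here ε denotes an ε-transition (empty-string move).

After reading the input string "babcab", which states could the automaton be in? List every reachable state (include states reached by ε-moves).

Start in {s0}.
Read 'b': s0→{s0, s2}; now {s0, s2}.
Read 'a': s0→{s1, s2}, s2→{s1}; now {s1, s2}.
Read 'b': s1→∅, s2→{s0, s3}; union {s0, s3}; ε-closure = {s0, s2, s3}.
Read 'c': s0→{s2, s3}, s2→∅, s3→{s2, s3}; now {s2, s3}.
Read 'a': s2→{s1}, s3→∅; union {s1}; ε-closure = {s1, s2}.
Read 'b': s1→∅, s2→{s0, s3}; union {s0, s3}; ε-closure = {s0, s2, s3}.

{s0, s2, s3}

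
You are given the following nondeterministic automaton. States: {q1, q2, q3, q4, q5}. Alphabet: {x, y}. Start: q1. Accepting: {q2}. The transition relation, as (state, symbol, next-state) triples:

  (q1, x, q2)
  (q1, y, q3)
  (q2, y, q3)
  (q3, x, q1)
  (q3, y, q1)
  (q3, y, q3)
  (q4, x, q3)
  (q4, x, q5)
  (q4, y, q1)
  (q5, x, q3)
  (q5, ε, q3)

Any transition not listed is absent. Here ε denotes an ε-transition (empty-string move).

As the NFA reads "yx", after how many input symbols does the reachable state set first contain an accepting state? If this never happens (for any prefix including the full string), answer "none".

none

Start in {q1}.
Read 'y': q1→{q3}; now {q3}.
Read 'x': q3→{q1}; now {q1}.
No reachable set along the way intersects F.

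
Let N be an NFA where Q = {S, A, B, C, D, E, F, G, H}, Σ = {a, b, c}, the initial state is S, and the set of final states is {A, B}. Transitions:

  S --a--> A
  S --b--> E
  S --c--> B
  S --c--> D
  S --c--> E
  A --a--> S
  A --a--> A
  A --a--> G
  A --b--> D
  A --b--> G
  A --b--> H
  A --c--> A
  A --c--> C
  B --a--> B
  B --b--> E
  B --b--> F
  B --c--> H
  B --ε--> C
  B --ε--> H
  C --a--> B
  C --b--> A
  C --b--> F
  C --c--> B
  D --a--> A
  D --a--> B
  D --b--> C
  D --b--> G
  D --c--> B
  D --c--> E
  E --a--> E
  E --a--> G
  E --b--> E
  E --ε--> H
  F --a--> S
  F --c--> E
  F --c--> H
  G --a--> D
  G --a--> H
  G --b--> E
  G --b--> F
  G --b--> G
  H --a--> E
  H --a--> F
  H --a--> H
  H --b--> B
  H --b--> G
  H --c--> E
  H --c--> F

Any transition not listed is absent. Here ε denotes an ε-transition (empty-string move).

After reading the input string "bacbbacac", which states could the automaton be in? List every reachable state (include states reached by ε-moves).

Start in {S}.
Read 'b': S→{E}; union {E}; ε-closure = {E, H}.
Read 'a': E→{E, G}, H→{E, F, H}; now {E, F, G, H}.
Read 'c': E→∅, F→{E, H}, G→∅, H→{E, F}; now {E, F, H}.
Read 'b': E→{E}, F→∅, H→{B, G}; union {B, E, G}; ε-closure = {B, C, E, G, H}.
Read 'b': B→{E, F}, C→{A, F}, E→{E}, G→{E, F, G}, H→{B, G}; union {A, B, E, F, G}; ε-closure = {A, B, C, E, F, G, H}.
Read 'a': A→{S, A, G}, B→{B}, C→{B}, E→{E, G}, F→{S}, G→{D, H}, H→{E, F, H}; union {S, A, B, D, E, F, G, H}; ε-closure = {S, A, B, C, D, E, F, G, H}.
Read 'c': S→{B, D, E}, A→{A, C}, B→{H}, C→{B}, D→{B, E}, E→∅, F→{E, H}, G→∅, H→{E, F}; now {A, B, C, D, E, F, H}.
Read 'a': A→{S, A, G}, B→{B}, C→{B}, D→{A, B}, E→{E, G}, F→{S}, H→{E, F, H}; union {S, A, B, E, F, G, H}; ε-closure = {S, A, B, C, E, F, G, H}.
Read 'c': S→{B, D, E}, A→{A, C}, B→{H}, C→{B}, E→∅, F→{E, H}, G→∅, H→{E, F}; now {A, B, C, D, E, F, H}.

{A, B, C, D, E, F, H}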